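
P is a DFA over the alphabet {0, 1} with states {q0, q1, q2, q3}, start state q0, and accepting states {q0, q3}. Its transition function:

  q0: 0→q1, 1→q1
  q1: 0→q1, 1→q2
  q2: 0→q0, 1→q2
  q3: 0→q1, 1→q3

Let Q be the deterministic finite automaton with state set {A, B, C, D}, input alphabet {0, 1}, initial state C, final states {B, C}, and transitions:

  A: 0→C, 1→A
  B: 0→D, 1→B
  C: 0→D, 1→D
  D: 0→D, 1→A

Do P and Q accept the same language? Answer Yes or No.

Exploring the product automaton P × Q from the start pair (q0, C), following both machines on each input symbol, reaches 3 state pairs: (q0, C), (q1, D), (q2, A).
P accepts in {q0, q3} and Q accepts in {B, C}. In every reachable pair the two components are either both accepting — (q0, C) — or both non-accepting, so no string is accepted by exactly one of the machines: L(P) \ L(Q) and L(Q) \ L(P) are both empty.
Hence every string is accepted by P iff it is accepted by Q, and the two languages coincide.

Yes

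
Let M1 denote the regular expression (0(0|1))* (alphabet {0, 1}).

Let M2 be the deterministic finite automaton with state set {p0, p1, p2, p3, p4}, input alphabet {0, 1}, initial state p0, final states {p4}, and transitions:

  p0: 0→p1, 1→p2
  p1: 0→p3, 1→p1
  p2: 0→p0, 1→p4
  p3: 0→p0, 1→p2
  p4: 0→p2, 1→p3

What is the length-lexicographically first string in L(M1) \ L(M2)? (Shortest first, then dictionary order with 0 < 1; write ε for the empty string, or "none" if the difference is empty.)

The empty string ε is accepted by M1 but not by M2.
Since ε is the unique shortest string, it is the required witness.

ε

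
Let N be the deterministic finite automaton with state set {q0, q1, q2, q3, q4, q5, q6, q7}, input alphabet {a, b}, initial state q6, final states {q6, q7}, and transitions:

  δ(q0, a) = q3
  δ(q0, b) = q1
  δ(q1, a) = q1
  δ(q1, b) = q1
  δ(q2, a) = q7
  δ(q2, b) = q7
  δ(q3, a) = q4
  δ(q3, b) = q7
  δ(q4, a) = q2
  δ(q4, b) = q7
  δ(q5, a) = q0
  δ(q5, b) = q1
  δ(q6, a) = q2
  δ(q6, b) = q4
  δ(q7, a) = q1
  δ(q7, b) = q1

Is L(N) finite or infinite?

The useful states (reachable from q6 and able to reach an accepting state) are {q2, q4, q6, q7}.
Restricted to these states the transition graph has no cycle, so every accepting path has bounded length and L is finite.

finite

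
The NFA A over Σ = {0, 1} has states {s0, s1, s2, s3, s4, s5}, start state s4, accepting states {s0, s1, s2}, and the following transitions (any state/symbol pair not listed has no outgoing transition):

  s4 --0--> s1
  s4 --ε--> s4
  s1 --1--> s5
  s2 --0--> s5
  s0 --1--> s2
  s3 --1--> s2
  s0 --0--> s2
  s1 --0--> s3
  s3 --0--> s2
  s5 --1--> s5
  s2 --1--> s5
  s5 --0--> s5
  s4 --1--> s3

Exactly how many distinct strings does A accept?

5

The useful subgraph on states {s1, s2, s3, s4} is acyclic, so L(A) is finite; the longest accepting path visits 4 useful states, giving maximum string length 3.
Counting accepting paths from s4 by length: 1 of length 1, 2 of length 2, 2 of length 3. Total 5.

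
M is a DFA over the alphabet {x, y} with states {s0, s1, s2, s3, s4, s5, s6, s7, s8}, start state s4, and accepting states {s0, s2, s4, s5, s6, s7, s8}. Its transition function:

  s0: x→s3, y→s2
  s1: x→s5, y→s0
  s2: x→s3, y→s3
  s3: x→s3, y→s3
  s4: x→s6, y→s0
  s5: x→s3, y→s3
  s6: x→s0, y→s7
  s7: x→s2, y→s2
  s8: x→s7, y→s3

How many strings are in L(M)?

9

The useful subgraph on states {s0, s2, s4, s6, s7} is acyclic, so L(M) is finite; the longest accepting path visits 4 useful states, giving maximum string length 3.
Counting accepting paths from s4 by length: 1 of length 0, 2 of length 1, 3 of length 2, 3 of length 3. Total 9.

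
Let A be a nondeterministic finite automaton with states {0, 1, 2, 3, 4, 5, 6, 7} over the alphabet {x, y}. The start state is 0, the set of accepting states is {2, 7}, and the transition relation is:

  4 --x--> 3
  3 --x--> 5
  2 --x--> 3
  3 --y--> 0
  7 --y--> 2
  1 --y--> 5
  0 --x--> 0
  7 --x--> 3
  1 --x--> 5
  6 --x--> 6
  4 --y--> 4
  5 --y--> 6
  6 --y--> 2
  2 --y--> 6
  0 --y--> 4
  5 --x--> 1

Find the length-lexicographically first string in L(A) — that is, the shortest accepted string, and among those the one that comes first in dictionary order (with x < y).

A breadth-first search from 0 reaches an accepting state first via the path 0 → 4 → 3 → 5 → 6 → 2 on input yxxyy.
No string of length < 5 is accepted (BFS exhausts all shorter strings without reaching an accepting state), and yxxyy is the lexicographically least accepting string of length 5.

yxxyy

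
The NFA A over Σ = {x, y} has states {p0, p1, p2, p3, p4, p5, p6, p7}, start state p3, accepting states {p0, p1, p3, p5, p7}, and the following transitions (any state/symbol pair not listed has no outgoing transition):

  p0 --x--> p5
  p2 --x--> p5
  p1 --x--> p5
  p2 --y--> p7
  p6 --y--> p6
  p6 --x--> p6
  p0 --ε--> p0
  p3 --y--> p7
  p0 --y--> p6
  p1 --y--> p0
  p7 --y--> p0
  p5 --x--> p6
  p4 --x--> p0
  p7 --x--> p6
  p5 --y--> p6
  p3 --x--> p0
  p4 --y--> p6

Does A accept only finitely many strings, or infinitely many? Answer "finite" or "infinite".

finite

The useful states (reachable from p3 and able to reach an accepting state) are {p0, p3, p5, p7}.
Restricted to these states the transition graph has no cycle, so every accepting path has bounded length and L is finite.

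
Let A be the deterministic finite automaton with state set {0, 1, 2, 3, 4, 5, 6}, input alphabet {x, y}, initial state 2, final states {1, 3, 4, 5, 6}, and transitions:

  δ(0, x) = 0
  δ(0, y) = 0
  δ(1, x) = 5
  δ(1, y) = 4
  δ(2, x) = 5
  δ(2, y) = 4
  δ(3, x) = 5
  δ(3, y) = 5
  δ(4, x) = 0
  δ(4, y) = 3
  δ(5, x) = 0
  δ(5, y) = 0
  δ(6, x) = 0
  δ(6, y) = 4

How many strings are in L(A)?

The useful subgraph on states {2, 3, 4, 5} is acyclic, so L(A) is finite; the longest accepting path visits 4 useful states, giving maximum string length 3.
Counting accepting paths from 2 by length: 2 of length 1, 1 of length 2, 2 of length 3. Total 5.

5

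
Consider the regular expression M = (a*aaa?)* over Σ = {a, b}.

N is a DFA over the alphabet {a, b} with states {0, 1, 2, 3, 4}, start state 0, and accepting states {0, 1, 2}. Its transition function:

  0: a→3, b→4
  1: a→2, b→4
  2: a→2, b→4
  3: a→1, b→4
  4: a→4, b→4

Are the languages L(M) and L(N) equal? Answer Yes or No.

Converting the expression M to a DFA (subset construction, then merging equivalent states) gives the minimal DFA with states {m0, m1, m2, m3}, start state m0, accepting states {m0, m3} and transitions m0: a→m1, b→m2; m1: a→m3, b→m2; m2: a→m2, b→m2; m3: a→m3, b→m2.
Exploring the product automaton M × N from the start pair (m0, 0), following both machines on each input symbol, reaches 5 state pairs: (m0, 0), (m1, 3), (m2, 4), (m3, 1), (m3, 2).
M accepts in {m0, m3} and N accepts in {0, 1, 2}. In every reachable pair the two components are either both accepting — (m0, 0), (m3, 1), (m3, 2) — or both non-accepting, so no string is accepted by exactly one of the machines: L(M) \ L(N) and L(N) \ L(M) are both empty.
Hence every string is accepted by M iff it is accepted by N, and the two languages coincide.

Yes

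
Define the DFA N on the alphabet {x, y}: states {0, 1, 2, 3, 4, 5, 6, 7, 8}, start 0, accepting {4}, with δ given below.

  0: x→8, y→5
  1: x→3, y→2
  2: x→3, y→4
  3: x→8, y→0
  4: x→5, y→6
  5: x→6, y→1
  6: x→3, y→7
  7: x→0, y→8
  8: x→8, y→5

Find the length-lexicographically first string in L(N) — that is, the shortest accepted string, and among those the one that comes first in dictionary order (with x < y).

yyyy

A breadth-first search from 0 reaches an accepting state first via the path 0 → 5 → 1 → 2 → 4 on input yyyy.
No string of length < 4 is accepted (BFS exhausts all shorter strings without reaching an accepting state), and yyyy is the lexicographically least accepting string of length 4.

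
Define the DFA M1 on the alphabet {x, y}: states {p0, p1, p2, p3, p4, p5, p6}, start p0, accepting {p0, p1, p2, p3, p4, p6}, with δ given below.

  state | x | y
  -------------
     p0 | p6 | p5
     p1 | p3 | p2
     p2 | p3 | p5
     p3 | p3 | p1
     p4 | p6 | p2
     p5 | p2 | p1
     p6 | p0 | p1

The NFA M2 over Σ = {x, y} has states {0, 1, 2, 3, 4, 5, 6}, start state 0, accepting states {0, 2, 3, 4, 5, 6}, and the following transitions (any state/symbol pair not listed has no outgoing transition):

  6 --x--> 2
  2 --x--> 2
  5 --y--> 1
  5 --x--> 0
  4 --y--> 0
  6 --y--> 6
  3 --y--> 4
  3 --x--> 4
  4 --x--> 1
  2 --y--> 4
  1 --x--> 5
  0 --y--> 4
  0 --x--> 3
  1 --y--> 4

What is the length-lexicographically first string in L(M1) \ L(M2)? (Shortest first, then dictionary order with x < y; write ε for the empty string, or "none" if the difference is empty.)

The string yx is accepted by M1 but not by M2.
No shorter string lies in the difference, and yx is the lexicographically first length-2 string in L(M1) \ L(M2).

yx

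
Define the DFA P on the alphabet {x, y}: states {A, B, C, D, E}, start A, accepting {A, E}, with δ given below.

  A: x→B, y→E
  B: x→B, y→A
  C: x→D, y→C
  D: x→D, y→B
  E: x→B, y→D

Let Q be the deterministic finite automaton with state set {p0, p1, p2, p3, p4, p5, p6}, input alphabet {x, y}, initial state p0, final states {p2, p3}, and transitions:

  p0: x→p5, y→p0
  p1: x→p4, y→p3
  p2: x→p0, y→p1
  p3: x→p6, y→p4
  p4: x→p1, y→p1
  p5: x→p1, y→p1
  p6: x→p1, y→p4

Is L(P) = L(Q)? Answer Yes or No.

The empty string ε is accepted by P but rejected by Q.
So L(P) ≠ L(Q).

No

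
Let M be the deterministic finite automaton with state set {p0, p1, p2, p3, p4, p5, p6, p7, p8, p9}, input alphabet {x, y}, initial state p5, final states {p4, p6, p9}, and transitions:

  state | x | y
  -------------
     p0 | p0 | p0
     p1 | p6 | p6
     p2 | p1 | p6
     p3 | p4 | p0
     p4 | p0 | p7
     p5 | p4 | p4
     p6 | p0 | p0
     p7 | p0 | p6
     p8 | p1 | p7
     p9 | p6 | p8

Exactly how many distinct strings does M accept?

4

The useful subgraph on states {p4, p5, p6, p7} is acyclic, so L(M) is finite; the longest accepting path visits 4 useful states, giving maximum string length 3.
Counting accepting paths from p5 by length: 2 of length 1, 2 of length 3. Total 4.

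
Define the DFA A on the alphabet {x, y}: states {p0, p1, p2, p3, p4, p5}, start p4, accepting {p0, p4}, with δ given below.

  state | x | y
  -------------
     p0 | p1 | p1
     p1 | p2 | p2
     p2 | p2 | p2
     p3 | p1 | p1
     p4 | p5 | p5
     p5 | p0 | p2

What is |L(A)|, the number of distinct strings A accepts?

3

The useful subgraph on states {p0, p4, p5} is acyclic, so L(A) is finite; the longest accepting path visits 3 useful states, giving maximum string length 2.
Counting accepting paths from p4 by length: 1 of length 0, 2 of length 2. Total 3.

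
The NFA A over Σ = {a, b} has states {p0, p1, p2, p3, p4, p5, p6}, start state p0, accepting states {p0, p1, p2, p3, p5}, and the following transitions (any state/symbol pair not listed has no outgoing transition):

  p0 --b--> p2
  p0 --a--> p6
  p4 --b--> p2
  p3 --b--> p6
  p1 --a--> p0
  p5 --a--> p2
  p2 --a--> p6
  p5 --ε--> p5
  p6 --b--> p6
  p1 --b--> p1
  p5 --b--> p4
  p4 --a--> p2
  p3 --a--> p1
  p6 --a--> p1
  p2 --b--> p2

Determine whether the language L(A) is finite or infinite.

infinite

State p2 is reachable from the start and can reach an accepting state, and it lies on the cycle p2 → p2.
Traversing that cycle any number of times yields accepted strings of unbounded length, so the language is infinite.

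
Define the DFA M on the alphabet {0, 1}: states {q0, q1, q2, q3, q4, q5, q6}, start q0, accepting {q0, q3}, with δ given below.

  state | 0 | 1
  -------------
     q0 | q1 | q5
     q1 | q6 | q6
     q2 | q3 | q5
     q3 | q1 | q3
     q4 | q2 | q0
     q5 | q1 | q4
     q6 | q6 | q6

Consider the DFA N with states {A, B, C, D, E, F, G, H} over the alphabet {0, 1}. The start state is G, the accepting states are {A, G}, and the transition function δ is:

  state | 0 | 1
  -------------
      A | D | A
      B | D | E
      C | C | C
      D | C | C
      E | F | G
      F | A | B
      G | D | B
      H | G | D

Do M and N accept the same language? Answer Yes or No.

Yes

Exploring the product automaton M × N from the start pair (q0, G), following both machines on each input symbol, reaches 7 state pairs: (q0, G), (q1, D), (q5, B), (q6, C), (q4, E), (q2, F), (q3, A).
M accepts in {q0, q3} and N accepts in {A, G}. In every reachable pair the two components are either both accepting — (q0, G), (q3, A) — or both non-accepting, so no string is accepted by exactly one of the machines: L(M) \ L(N) and L(N) \ L(M) are both empty.
Hence every string is accepted by M iff it is accepted by N, and the two languages coincide.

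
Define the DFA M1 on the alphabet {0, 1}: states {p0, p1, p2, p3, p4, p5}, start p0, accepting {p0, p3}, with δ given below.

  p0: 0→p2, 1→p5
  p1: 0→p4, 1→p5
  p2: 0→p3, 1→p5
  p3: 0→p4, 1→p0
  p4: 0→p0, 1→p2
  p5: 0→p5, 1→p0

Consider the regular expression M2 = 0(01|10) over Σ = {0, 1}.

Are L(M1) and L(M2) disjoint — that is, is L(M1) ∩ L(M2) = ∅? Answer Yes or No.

The string 001 is accepted by both M1 and M2.
Hence L(M1) ∩ L(M2) ≠ ∅.

No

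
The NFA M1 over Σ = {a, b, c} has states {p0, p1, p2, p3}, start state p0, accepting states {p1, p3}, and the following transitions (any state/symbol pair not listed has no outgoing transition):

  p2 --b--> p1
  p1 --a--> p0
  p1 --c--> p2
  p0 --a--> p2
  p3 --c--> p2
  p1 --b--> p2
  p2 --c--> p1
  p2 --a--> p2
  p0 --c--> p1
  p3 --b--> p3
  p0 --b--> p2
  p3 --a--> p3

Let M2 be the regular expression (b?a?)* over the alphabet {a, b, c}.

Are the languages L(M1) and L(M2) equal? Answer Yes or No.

No

The string c is accepted by M1 but rejected by M2.
So L(M1) ≠ L(M2).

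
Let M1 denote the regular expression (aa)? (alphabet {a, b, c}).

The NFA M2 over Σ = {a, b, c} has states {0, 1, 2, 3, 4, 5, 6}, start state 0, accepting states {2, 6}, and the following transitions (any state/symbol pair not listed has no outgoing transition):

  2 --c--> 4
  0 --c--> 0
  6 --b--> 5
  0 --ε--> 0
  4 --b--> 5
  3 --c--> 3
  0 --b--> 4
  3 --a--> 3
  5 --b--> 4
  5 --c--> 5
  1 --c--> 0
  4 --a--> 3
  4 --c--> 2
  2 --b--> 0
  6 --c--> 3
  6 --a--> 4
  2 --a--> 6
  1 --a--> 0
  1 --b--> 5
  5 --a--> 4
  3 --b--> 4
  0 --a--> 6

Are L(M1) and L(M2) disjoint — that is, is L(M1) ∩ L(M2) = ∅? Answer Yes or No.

Yes

Converting the expression M1 to a DFA (subset construction, then merging equivalent states) gives the minimal DFA with states {r0, r1, r2, r3}, start state r0, accepting states {r0, r3} and transitions r0: a→r1, b→r2, c→r2; r1: a→r3, b→r2, c→r2; r2: a→r2, b→r2, c→r2; r3: a→r2, b→r2, c→r2.
Exploring the product automaton M1 × M2 from the start pair (r0, 0), following both machines on each input symbol, reaches 9 state pairs: (r0, 0), (r1, 6), (r2, 4), (r2, 0), (r3, 4), (r2, 5), (r2, 3), (r2, 2), (r2, 6).
M1 accepts in {r0, r3} and M2 accepts in {2, 6}; no reachable pair has both components accepting, so no string drives both machines to acceptance simultaneously and L(M1) ∩ L(M2) = ∅.
So no string is accepted by both, and the intersection is empty.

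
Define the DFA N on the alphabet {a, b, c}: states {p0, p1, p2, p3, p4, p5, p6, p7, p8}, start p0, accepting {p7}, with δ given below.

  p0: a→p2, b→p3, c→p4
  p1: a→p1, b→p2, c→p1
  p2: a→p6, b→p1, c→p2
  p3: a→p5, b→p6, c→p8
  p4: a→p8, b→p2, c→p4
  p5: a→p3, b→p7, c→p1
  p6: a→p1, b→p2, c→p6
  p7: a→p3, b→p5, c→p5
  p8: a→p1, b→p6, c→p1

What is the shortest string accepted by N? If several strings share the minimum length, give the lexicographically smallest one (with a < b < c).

A breadth-first search from p0 reaches an accepting state first via the path p0 → p3 → p5 → p7 on input bab.
No string of length < 3 is accepted (BFS exhausts all shorter strings without reaching an accepting state), and bab is the lexicographically least accepting string of length 3.

bab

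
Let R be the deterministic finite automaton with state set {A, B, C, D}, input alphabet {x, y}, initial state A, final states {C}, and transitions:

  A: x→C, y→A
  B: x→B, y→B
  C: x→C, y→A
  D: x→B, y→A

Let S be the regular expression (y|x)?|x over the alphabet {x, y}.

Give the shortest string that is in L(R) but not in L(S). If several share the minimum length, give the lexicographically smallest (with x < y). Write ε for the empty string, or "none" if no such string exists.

The string xx is accepted by R but not by S.
No shorter string lies in the difference, and xx is the lexicographically first length-2 string in L(R) \ L(S).

xx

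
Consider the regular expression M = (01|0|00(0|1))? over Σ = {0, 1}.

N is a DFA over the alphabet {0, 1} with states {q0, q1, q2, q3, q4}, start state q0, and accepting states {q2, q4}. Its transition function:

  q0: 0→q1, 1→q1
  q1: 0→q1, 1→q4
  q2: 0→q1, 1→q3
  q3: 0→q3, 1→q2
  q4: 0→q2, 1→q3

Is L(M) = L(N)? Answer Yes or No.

The empty string ε is accepted by M but rejected by N.
So L(M) ≠ L(N).

No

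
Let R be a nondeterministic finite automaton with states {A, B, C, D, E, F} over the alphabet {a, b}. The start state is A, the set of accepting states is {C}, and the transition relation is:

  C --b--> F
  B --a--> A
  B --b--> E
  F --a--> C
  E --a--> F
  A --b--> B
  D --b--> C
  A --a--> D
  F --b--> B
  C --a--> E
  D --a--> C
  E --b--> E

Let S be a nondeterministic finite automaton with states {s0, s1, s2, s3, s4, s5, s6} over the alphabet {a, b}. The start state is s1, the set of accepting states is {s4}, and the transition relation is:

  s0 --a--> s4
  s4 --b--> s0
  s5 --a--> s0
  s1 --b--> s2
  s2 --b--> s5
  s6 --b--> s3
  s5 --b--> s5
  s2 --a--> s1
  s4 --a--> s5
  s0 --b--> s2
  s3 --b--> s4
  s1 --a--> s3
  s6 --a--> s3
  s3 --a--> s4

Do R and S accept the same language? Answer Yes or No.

Exploring the product automaton R × S from the start pair (A, s1), following both machines on each input symbol, reaches 6 state pairs: (A, s1), (D, s3), (B, s2), (C, s4), (E, s5), (F, s0).
R accepts in {C} and S accepts in {s4}. In every reachable pair the two components are either both accepting — (C, s4) — or both non-accepting, so no string is accepted by exactly one of the machines: L(R) \ L(S) and L(S) \ L(R) are both empty.
Hence every string is accepted by R iff it is accepted by S, and the two languages coincide.

Yes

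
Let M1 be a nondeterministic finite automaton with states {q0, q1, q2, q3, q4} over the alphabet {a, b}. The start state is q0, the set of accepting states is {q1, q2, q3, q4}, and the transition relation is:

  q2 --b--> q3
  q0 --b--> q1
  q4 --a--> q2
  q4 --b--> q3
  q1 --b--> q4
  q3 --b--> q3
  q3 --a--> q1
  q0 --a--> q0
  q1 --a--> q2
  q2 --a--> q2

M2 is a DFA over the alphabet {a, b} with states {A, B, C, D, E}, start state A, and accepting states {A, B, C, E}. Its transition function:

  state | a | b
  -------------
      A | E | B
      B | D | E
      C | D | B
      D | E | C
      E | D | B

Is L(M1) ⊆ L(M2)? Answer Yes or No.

The string ba is in L(M1) but not in L(M2).
So L(M1) ⊄ L(M2).

No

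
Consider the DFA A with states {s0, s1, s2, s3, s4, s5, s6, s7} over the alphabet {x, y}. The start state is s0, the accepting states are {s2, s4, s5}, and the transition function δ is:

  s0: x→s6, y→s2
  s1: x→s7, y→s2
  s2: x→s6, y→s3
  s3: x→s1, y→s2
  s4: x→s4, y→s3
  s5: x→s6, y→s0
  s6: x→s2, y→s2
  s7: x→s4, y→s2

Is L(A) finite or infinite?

State s2 is reachable from the start and can reach an accepting state, and it lies on the cycle s2 → s3 → s1 → s2.
Traversing that cycle any number of times yields accepted strings of unbounded length, so the language is infinite.

infinite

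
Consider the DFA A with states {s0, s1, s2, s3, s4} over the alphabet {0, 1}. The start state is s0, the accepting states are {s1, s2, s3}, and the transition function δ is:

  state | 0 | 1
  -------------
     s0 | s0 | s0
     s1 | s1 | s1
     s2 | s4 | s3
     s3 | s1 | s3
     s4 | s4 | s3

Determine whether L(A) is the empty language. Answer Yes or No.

Yes

The states reachable from the start state are {s0}.
None of the accepting states {s1, s2, s3} is reachable, so no string is accepted and L(A) = ∅.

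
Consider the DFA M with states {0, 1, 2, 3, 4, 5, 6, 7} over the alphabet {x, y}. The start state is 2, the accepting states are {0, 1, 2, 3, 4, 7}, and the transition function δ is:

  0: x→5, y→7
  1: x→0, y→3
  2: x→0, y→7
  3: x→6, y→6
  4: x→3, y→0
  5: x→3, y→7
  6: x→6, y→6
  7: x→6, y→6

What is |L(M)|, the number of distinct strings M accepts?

The useful subgraph on states {0, 2, 3, 5, 7} is acyclic, so L(M) is finite; the longest accepting path visits 4 useful states, giving maximum string length 3.
Counting accepting paths from 2 by length: 1 of length 0, 2 of length 1, 1 of length 2, 2 of length 3. Total 6.

6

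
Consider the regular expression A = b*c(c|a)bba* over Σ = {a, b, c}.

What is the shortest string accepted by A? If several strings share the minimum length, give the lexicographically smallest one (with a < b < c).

By inspection of the expression, no string of length less than 4 matches, and cabb is the lexicographically first match of length 4.

cabb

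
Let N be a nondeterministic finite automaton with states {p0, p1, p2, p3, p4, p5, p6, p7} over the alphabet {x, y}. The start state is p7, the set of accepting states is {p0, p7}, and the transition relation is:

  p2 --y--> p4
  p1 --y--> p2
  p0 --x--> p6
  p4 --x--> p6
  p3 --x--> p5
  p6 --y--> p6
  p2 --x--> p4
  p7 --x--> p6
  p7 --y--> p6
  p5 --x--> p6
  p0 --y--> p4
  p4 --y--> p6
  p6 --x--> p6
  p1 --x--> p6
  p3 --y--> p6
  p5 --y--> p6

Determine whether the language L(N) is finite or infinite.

The useful states (reachable from p7 and able to reach an accepting state) are {p7}.
Restricted to these states the transition graph has no cycle, so every accepting path has bounded length and L is finite.

finite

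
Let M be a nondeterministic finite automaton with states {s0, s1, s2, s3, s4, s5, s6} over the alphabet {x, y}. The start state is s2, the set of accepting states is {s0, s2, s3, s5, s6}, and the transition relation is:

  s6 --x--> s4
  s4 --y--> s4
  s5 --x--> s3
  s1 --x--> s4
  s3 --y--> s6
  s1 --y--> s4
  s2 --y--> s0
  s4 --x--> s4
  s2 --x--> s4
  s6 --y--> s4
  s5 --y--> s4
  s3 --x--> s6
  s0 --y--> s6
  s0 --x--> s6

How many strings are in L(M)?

The useful subgraph on states {s0, s2, s6} is acyclic, so L(M) is finite; the longest accepting path visits 3 useful states, giving maximum string length 2.
Counting accepting paths from s2 by length: 1 of length 0, 1 of length 1, 2 of length 2. Total 4.

4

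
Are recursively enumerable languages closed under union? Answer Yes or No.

Simulate recognisers for L₁ and L₂ in parallel, alternating one step of each, and accept as soon as either accepts.
So the recursively enumerable languages are closed under union.

Yes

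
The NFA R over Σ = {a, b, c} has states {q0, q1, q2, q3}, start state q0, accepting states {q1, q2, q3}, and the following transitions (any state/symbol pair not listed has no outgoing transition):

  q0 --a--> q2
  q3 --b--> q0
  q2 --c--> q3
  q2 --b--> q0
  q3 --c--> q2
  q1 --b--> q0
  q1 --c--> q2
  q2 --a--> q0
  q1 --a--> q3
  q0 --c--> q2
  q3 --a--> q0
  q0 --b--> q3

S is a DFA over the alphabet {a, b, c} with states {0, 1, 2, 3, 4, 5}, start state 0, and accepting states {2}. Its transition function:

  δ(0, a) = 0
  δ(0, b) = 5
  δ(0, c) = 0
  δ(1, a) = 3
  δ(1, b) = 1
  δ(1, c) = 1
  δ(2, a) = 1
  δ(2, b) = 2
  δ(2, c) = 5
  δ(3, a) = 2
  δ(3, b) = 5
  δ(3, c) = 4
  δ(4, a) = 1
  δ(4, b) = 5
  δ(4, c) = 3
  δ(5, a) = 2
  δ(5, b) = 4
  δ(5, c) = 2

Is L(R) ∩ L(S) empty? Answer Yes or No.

No

The string bc is accepted by both R and S.
Hence L(R) ∩ L(S) ≠ ∅.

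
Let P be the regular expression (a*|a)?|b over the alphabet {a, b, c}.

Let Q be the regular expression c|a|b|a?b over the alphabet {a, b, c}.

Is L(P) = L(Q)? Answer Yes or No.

No

The empty string ε is accepted by P but rejected by Q.
So L(P) ≠ L(Q).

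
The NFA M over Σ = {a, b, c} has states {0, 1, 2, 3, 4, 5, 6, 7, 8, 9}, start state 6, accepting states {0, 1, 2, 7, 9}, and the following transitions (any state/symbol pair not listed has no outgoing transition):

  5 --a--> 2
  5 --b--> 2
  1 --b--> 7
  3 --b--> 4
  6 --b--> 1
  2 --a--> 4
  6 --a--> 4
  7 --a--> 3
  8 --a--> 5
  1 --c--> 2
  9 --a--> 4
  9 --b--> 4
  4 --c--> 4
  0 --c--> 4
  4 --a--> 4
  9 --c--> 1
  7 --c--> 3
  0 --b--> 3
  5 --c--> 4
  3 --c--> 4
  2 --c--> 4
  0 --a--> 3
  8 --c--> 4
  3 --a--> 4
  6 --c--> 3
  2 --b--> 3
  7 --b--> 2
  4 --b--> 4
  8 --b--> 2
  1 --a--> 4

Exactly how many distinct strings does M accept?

4

The useful subgraph on states {1, 2, 6, 7} is acyclic, so L(M) is finite; the longest accepting path visits 4 useful states, giving maximum string length 3.
Counting accepting paths from 6 by length: 1 of length 1, 2 of length 2, 1 of length 3. Total 4.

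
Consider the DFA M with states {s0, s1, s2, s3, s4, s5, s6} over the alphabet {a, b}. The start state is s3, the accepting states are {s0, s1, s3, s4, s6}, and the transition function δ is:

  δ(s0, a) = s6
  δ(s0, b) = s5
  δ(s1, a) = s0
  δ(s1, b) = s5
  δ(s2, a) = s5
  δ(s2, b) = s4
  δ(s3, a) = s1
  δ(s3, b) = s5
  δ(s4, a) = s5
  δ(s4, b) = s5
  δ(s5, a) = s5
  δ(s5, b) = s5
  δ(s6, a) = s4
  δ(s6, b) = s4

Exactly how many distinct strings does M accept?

6

The useful subgraph on states {s0, s1, s3, s4, s6} is acyclic, so L(M) is finite; the longest accepting path visits 5 useful states, giving maximum string length 4.
Counting accepting paths from s3 by length: 1 of length 0, 1 of length 1, 1 of length 2, 1 of length 3, 2 of length 4. Total 6.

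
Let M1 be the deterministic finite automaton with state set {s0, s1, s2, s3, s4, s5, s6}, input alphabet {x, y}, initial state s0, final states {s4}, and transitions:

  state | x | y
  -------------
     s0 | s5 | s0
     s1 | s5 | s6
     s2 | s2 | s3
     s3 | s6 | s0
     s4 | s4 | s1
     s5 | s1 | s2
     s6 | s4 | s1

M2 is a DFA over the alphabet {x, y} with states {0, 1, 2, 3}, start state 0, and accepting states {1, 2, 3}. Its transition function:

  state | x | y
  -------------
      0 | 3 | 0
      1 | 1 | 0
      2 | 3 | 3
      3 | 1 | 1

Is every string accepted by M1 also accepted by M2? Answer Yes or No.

Exploring the product automaton M1 × M2 from the start pair (s0, 0), following both machines on each input symbol, reaches 15 state pairs: (s0, 0), (s5, 3), (s1, 1), (s2, 1), (s5, 1), (s6, 0), (s3, 0), (s2, 0), (s4, 3), (s1, 0), (s6, 3), (s2, 3), (s4, 1), (s3, 1), (s6, 1).
M1 accepts in {s4} and M2 accepts in {1, 2, 3}. The reachable pairs whose M1-component is accepting are (s4, 3), (s4, 1); in each of them the M2-component is accepting too, so the product for L(M1) \ L(M2) (M1-component accepting, M2-component rejecting) has no reachable accepting pair and the difference is empty.
Hence every string in L(M1) is also in L(M2).

Yes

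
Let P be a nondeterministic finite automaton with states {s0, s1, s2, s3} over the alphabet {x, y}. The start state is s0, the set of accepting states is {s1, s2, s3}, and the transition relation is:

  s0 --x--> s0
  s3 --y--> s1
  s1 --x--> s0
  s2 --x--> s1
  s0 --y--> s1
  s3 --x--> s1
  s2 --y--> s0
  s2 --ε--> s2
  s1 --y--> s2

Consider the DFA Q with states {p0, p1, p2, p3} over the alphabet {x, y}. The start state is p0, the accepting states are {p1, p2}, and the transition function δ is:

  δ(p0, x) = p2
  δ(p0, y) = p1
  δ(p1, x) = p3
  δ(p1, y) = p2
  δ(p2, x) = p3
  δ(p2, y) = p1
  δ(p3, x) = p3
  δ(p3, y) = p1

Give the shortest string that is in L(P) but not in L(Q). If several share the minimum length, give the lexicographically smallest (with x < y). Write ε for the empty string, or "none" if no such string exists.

The string yyx is accepted by P but not by Q.
No shorter string lies in the difference, and yyx is the lexicographically first length-3 string in L(P) \ L(Q).

yyx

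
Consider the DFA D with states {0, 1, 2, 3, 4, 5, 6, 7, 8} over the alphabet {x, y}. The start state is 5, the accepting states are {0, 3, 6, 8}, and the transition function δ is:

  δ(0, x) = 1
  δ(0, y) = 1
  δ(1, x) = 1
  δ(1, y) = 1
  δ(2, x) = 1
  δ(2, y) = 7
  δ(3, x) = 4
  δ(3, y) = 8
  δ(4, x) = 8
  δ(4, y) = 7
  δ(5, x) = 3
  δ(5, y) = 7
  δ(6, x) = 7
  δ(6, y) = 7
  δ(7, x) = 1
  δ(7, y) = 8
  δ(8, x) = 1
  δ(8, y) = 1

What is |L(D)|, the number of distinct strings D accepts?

5

The useful subgraph on states {3, 4, 5, 7, 8} is acyclic, so L(D) is finite; the longest accepting path visits 5 useful states, giving maximum string length 4.
Counting accepting paths from 5 by length: 1 of length 1, 2 of length 2, 1 of length 3, 1 of length 4. Total 5.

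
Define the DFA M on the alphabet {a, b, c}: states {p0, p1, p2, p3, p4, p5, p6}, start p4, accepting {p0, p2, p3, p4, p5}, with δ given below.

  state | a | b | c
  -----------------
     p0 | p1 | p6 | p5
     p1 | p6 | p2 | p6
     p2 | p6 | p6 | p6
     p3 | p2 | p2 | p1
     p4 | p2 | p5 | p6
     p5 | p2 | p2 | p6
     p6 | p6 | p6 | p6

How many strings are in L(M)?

The useful subgraph on states {p2, p4, p5} is acyclic, so L(M) is finite; the longest accepting path visits 3 useful states, giving maximum string length 2.
Counting accepting paths from p4 by length: 1 of length 0, 2 of length 1, 2 of length 2. Total 5.

5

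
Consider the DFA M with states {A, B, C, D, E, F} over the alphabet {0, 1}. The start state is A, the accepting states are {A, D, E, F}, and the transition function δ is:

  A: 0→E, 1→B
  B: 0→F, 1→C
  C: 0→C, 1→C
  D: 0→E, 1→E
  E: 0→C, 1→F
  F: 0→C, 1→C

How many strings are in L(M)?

4

The useful subgraph on states {A, B, E, F} is acyclic, so L(M) is finite; the longest accepting path visits 3 useful states, giving maximum string length 2.
Counting accepting paths from A by length: 1 of length 0, 1 of length 1, 2 of length 2. Total 4.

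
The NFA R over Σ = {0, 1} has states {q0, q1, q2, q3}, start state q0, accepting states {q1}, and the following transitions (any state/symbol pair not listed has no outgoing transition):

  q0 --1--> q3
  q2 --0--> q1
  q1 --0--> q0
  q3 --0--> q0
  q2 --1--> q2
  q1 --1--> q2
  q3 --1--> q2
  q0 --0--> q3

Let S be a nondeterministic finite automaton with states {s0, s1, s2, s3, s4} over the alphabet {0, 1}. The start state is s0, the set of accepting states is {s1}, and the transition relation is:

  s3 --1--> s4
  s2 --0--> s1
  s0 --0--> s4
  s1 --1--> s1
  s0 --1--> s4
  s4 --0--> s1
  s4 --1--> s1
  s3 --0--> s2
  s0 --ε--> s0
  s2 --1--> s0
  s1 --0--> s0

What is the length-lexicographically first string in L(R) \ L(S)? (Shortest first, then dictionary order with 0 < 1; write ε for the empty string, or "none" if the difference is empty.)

010

The string 010 is accepted by R but not by S.
No shorter string lies in the difference, and 010 is the lexicographically first length-3 string in L(R) \ L(S).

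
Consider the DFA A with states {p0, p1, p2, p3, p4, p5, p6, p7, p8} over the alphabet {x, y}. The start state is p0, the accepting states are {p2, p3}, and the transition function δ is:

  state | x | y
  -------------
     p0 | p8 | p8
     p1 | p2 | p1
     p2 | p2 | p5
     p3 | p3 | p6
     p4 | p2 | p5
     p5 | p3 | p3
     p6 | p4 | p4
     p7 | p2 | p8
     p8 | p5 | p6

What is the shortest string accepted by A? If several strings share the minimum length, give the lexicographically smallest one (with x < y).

A breadth-first search from p0 reaches an accepting state first via the path p0 → p8 → p5 → p3 on input xxx.
No string of length < 3 is accepted (BFS exhausts all shorter strings without reaching an accepting state), and xxx is the lexicographically least accepting string of length 3.

xxx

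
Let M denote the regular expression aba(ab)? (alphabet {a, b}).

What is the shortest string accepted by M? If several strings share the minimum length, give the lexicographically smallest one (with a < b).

aba

By inspection of the expression, no string of length less than 3 matches, and aba is the lexicographically first match of length 3.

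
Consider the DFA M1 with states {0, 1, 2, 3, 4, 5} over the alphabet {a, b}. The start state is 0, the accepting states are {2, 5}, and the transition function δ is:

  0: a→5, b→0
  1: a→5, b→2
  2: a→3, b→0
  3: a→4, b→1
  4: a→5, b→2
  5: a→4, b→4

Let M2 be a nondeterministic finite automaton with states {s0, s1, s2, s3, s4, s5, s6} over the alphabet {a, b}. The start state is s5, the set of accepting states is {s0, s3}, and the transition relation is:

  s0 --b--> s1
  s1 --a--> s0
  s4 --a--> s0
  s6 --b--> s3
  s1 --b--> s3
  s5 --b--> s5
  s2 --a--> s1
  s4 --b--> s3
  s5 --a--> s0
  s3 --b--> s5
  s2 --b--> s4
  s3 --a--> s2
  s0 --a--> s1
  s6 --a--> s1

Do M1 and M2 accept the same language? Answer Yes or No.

Yes

Exploring the product automaton M1 × M2 from the start pair (0, s5), following both machines on each input symbol, reaches 6 state pairs: (0, s5), (5, s0), (4, s1), (2, s3), (3, s2), (1, s4).
M1 accepts in {2, 5} and M2 accepts in {s0, s3}. In every reachable pair the two components are either both accepting — (5, s0), (2, s3) — or both non-accepting, so no string is accepted by exactly one of the machines: L(M1) \ L(M2) and L(M2) \ L(M1) are both empty.
Hence every string is accepted by M1 iff it is accepted by M2, and the two languages coincide.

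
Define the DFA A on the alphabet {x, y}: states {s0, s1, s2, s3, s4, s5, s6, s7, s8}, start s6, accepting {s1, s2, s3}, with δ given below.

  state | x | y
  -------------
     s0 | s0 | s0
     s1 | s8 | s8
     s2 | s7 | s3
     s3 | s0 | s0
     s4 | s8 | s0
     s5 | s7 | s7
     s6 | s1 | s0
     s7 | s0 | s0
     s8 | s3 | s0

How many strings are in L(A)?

3

The useful subgraph on states {s1, s3, s6, s8} is acyclic, so L(A) is finite; the longest accepting path visits 4 useful states, giving maximum string length 3.
Counting accepting paths from s6 by length: 1 of length 1, 2 of length 3. Total 3.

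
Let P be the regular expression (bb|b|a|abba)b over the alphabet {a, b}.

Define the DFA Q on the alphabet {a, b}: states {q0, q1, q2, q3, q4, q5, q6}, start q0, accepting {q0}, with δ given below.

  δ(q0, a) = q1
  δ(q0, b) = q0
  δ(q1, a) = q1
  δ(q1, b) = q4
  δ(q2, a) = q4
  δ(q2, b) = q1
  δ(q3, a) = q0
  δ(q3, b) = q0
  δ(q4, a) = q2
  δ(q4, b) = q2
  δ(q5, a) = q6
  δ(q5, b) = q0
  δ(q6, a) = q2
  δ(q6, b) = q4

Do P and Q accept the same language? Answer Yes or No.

No

The string ab is accepted by P but rejected by Q.
So L(P) ≠ L(Q).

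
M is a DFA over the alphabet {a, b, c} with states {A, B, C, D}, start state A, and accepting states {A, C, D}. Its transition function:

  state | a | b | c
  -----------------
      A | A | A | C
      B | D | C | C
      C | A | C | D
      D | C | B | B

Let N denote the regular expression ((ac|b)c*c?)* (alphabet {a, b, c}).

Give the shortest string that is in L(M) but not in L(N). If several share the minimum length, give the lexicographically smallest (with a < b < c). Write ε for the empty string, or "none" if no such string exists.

The string a is accepted by M but not by N.
No shorter string lies in the difference, and a is the lexicographically first length-1 string in L(M) \ L(N).

a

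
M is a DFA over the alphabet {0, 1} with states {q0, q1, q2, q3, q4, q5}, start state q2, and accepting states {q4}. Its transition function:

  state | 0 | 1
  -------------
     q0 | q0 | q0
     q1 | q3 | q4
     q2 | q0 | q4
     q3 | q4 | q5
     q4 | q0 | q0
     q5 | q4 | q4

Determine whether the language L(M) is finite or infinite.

finite

The useful states (reachable from q2 and able to reach an accepting state) are {q2, q4}.
Restricted to these states the transition graph has no cycle, so every accepting path has bounded length and L is finite.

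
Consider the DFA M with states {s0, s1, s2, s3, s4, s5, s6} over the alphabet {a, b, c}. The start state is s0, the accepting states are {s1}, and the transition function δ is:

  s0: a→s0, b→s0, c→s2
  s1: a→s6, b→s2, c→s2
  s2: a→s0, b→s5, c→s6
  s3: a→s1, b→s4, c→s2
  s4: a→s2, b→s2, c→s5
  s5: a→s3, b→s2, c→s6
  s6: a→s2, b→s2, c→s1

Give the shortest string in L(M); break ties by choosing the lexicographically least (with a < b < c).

A breadth-first search from s0 reaches an accepting state first via the path s0 → s2 → s6 → s1 on input ccc.
No string of length < 3 is accepted (BFS exhausts all shorter strings without reaching an accepting state), and ccc is the lexicographically least accepting string of length 3.

ccc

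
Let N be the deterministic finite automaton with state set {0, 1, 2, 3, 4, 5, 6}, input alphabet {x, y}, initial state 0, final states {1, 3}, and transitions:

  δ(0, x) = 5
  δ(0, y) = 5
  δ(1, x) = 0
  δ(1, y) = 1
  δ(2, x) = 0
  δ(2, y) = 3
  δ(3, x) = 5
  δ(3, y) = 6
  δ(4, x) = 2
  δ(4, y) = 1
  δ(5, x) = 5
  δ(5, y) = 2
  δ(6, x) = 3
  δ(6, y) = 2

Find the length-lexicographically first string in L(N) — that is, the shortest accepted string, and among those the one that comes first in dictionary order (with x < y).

A breadth-first search from 0 reaches an accepting state first via the path 0 → 5 → 2 → 3 on input xyy.
No string of length < 3 is accepted (BFS exhausts all shorter strings without reaching an accepting state), and xyy is the lexicographically least accepting string of length 3.

xyy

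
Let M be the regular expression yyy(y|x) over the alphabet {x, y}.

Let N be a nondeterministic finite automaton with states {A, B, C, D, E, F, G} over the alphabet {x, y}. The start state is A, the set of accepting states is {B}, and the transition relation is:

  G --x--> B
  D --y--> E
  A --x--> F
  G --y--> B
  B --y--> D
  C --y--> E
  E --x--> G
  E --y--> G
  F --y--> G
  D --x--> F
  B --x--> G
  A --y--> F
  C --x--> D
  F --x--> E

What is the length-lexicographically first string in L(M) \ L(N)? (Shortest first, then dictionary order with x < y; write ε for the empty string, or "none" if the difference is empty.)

yyyx

The string yyyx is accepted by M but not by N.
No shorter string lies in the difference, and yyyx is the lexicographically first length-4 string in L(M) \ L(N).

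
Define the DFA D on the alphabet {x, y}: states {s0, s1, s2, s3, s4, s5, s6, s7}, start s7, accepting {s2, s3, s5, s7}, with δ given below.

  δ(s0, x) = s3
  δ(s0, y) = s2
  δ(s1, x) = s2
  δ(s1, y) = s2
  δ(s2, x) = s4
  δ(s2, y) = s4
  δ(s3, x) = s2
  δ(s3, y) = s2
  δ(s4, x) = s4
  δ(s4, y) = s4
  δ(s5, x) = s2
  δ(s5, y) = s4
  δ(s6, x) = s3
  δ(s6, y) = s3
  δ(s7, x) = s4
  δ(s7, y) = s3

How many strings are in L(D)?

The useful subgraph on states {s2, s3, s7} is acyclic, so L(D) is finite; the longest accepting path visits 3 useful states, giving maximum string length 2.
Counting accepting paths from s7 by length: 1 of length 0, 1 of length 1, 2 of length 2. Total 4.

4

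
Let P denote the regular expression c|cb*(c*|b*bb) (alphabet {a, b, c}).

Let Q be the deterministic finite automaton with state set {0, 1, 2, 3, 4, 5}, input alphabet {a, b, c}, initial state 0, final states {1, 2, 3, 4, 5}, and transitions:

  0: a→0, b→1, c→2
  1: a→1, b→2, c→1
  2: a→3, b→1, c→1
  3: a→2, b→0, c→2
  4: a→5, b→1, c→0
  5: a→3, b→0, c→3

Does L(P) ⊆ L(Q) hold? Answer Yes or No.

Yes

Converting the expression P to a DFA (subset construction, then merging equivalent states) gives the minimal DFA with states {p0, p1, p2, p3}, start state p0, accepting states {p2, p3} and transitions p0: a→p1, b→p1, c→p2; p1: a→p1, b→p1, c→p1; p2: a→p1, b→p2, c→p3; p3: a→p1, b→p1, c→p3.
Exploring the product automaton P × Q from the start pair (p0, 0), following both machines on each input symbol, reaches 8 state pairs: (p0, 0), (p1, 0), (p1, 1), (p2, 2), (p1, 2), (p1, 3), (p2, 1), (p3, 1).
P accepts in {p2, p3} and Q accepts in {1, 2, 3, 4, 5}. The reachable pairs whose P-component is accepting are (p2, 2), (p2, 1), (p3, 1); in each of them the Q-component is accepting too, so the product for L(P) \ L(Q) (P-component accepting, Q-component rejecting) has no reachable accepting pair and the difference is empty.
Hence every string in L(P) is also in L(Q).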